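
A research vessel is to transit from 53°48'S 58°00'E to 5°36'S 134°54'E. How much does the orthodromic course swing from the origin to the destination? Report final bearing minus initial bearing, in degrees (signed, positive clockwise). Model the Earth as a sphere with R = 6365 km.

-46.6°

Initial bearing θ₁ = atan2(sin Δλ cos φ₂, cos φ₁ sin φ₂ − sin φ₁ cos φ₂ cos Δλ) = 82.69°
Final bearing θ₂ = (initial bearing from the destination back to the start) + 180° = 36.06°
Δθ = θ₂ − θ₁ = -46.6°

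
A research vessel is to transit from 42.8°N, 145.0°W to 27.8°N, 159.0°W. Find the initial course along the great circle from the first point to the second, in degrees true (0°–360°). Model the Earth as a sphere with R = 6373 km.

221.6°

N = sin Δλ·cos φ₂ = -0.2140;  D = cos φ₁ sin φ₂ − sin φ₁ cos φ₂ cos Δλ = -0.2410
initial course = atan2(N, D) = 221.61°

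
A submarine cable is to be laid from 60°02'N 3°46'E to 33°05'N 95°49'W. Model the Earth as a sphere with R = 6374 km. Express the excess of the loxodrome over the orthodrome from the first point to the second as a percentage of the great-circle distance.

Great circle: σ = 1.1558 rad → d_gc = Rσ = 7366.9 km
Rhumb: Δφ = -0.4704, Δλ = -1.7381, Δψ = -0.7057, q = Δφ/Δψ = 0.6666 → d_rh = R√(Δφ²+q²Δλ²) = 7969.9 km
Excess = (7969.9 − 7366.9) / 7366.9 = 603.0 / 7366.9 = 8.19% ≈ 8.2%

8.2%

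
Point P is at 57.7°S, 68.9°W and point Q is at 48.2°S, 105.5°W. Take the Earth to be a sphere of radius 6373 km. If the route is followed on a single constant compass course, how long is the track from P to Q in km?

2659 km

Rhumb course C = atan2(Δλ, Δψ) with Δψ = ln[tan(π/4+φ₂/2)/tan(π/4+φ₁/2)] = +0.2766, Δλ = -0.6388 → C = 293.41°
d = R·|Δφ| / |cos C| = 6373·0.16581 / 0.39739 = 2659 km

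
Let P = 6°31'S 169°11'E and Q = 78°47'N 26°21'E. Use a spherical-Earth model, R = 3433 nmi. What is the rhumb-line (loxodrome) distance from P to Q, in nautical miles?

7315 nmi

Rhumb course C = atan2(Δλ, Δψ) with Δψ = ln[tan(π/4+φ₂/2)/tan(π/4+φ₁/2)] = +2.4348, Δλ = -2.4929 → C = 314.32°
d = R·|Δφ| / |cos C| = 3433·1.48877 / 0.69871 = 7315 nmi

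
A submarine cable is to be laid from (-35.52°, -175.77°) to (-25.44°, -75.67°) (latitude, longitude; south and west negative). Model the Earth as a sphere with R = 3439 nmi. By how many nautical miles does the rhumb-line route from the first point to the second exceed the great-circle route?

216 nmi

Great circle: cos σ = sin φ₁ sin φ₂ + cos φ₁ cos φ₂ cos Δλ,  σ = 1.4498 rad → d_gc = 4985.9 nmi
Rhumb line: Δψ = +0.2046, q = Δφ/Δψ = 0.8599, d_rh = R√(Δφ²+q²Δλ²) = 5201.9 nmi
Excess = 5201.9 − 4985.9 = 216.0 ≈ 216 nmi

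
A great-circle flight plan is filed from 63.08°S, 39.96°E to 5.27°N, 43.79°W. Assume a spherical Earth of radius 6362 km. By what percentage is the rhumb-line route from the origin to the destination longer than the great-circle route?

Great circle: σ = 1.6036 rad → d_gc = Rσ = 10202.2 km
Rhumb: Δφ = +1.1929, Δλ = -1.4617, Δψ = +1.5220, q = Δφ/Δψ = 0.7838 → d_rh = R√(Δφ²+q²Δλ²) = 10522.7 km
Excess = (10522.7 − 10202.2) / 10202.2 = 320.5 / 10202.2 = 3.14% ≈ 3.1%

3.1%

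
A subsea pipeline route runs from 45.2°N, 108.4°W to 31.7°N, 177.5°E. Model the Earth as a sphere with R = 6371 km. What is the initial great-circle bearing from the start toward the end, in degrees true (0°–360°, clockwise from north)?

N = sin Δλ·cos φ₂ = -0.8183;  D = cos φ₁ sin φ₂ − sin φ₁ cos φ₂ cos Δλ = +0.2049
initial course = atan2(N, D) = 284.06°

284.1°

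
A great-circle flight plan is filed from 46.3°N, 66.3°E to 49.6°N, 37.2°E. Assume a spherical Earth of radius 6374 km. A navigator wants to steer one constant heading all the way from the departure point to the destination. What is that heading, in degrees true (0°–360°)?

Δψ = ln[tan(π/4+φ₂/2)/tan(π/4+φ₁/2)] = +0.0860
Δλ = -0.5079 rad (taken the short way round)
course = atan2(Δλ, Δψ) = 279.61°

279.6°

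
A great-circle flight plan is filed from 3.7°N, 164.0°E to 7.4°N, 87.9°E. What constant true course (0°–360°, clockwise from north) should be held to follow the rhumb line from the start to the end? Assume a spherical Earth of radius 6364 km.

Δψ = ln[tan(π/4+φ₂/2)/tan(π/4+φ₁/2)] = +0.0649
Δλ = -1.3282 rad (taken the short way round)
course = atan2(Δλ, Δψ) = 272.80°

272.8°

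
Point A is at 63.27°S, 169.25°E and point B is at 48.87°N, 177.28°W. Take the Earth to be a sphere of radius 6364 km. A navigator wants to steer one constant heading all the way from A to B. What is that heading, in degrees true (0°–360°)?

5.6°

Meridional parts: M(φ₁)=-1.4372, M(φ₂)=+0.9804 → ΔM = +2.4176;  Δλ = +0.2351 rad
tan C = Δλ / ΔM = +0.0972 → C = 5.55°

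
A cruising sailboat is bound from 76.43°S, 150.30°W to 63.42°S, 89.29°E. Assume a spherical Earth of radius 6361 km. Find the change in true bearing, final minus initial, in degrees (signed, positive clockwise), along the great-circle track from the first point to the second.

+117.6°

Initial bearing θ₁ = atan2(sin Δλ cos φ₂, cos φ₁ sin φ₂ − sin φ₁ cos φ₂ cos Δλ) = 221.91°
Final bearing θ₂ = (initial bearing from the destination back to the start) + 180° = 339.50°
Δθ = θ₂ − θ₁ = +117.6°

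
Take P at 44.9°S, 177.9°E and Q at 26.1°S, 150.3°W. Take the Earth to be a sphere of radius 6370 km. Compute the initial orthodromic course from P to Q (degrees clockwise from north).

θ = atan2( sin Δλ·cos φ₂ ,  cos φ₁ sin φ₂ − sin φ₁ cos φ₂ cos Δλ )
  = atan2(+0.4732, +0.2271) = 64.36°

64.4°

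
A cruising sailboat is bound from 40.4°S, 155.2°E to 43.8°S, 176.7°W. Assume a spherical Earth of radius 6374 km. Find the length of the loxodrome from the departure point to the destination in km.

Rhumb course C = atan2(Δλ, Δψ) with Δψ = ln[tan(π/4+φ₂/2)/tan(π/4+φ₁/2)] = -0.0800, Δλ = +0.4904 → C = 99.27°
d = R·|Δφ| / |cos C| = 6374·0.05934 / 0.16101 = 2349 km

2349 km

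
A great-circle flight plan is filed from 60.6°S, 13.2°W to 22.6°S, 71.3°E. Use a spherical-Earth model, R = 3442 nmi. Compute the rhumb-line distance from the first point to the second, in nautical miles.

4270 nmi

Rhumb course C = atan2(Δλ, Δψ) with Δψ = ln[tan(π/4+φ₂/2)/tan(π/4+φ₁/2)] = +0.9330, Δλ = +1.4748 → C = 57.68°
d = R·|Δφ| / |cos C| = 3442·0.66323 / 0.53463 = 4270 nmi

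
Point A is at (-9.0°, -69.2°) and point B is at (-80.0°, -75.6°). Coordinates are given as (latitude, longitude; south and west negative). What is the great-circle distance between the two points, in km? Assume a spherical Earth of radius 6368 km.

Haversine: a = sin²(Δφ/2)+cos φ₁ cos φ₂ sin²(Δλ/2) = 0.33775;  σ = 2·atan2(√a,√(1−a))
σ = 71.065° → d = Rσ = 6368·1.24031 = 7898 km

7898 km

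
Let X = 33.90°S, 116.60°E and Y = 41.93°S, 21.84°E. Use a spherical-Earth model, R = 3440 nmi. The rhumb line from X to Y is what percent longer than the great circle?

5.3%

Great circle: σ = 1.2435 rad → d_gc = Rσ = 4277.7 nmi
Rhumb: Δφ = -0.1401, Δλ = -1.6539, Δψ = -0.1780, q = Δφ/Δψ = 0.7875 → d_rh = R√(Δφ²+q²Δλ²) = 4506.2 nmi
Excess = (4506.2 − 4277.7) / 4277.7 = 228.5 / 4277.7 = 5.34% ≈ 5.3%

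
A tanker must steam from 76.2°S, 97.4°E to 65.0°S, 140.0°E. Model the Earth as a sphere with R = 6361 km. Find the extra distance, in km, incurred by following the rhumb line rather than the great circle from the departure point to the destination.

Great circle: cos σ = sin φ₁ sin φ₂ + cos φ₁ cos φ₂ cos Δλ,  σ = 0.3033 rad → d_gc = 1929.4 km
Rhumb line: Δψ = +0.6054, q = Δφ/Δψ = 0.3229, d_rh = R√(Δφ²+q²Δλ²) = 1969.3 km
Excess = 1969.3 − 1929.4 = 39.9 ≈ 40 km

40 km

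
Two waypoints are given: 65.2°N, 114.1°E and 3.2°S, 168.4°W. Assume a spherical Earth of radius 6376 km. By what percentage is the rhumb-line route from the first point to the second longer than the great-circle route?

2.9%

Great circle: σ = 1.5308 rad → d_gc = Rσ = 9760.5 km
Rhumb: Δφ = -1.1938, Δλ = +1.3526, Δψ = -1.5706, q = Δφ/Δψ = 0.7601 → d_rh = R√(Δφ²+q²Δλ²) = 10045.4 km
Excess = (10045.4 − 9760.5) / 9760.5 = 284.9 / 9760.5 = 2.92% ≈ 2.9%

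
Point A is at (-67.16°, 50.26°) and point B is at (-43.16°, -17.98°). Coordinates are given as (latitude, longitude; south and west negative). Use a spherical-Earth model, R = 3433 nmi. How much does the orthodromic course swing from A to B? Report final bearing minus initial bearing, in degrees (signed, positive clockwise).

+59.2°

At departure: θ₁ = atan2(sin Δλ cos φ₂, cos φ₁ sin φ₂ − sin φ₁ cos φ₂ cos Δλ) = 268.62°
At arrival: θ₂ = atan2(sin Δλ cos φ₁, −cos φ₂ sin φ₁ + sin φ₂ cos φ₁ cos Δλ) = 327.86°
Δθ = θ₂ − θ₁ = +59.2°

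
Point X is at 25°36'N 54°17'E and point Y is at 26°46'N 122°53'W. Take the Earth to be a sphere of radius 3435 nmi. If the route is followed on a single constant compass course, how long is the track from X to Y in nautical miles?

Δψ = ln[tan(π/4+φ₂/2)/tan(π/4+φ₁/2)] = +0.0227;  Δφ = +0.0204 rad,  Δλ = -3.0921 rad
q = Δφ/Δψ = 0.8974
d = R·√(Δφ² + q²Δλ²) = 3435·2.77485 = 9532 nmi

9532 nmi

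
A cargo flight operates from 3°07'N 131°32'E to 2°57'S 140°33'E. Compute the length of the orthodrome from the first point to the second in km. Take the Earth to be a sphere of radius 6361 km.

1206 km

cos σ = sin φ₁ sin φ₂ + cos φ₁ cos φ₂ cos Δλ
      = sin(3.12°)sin(-2.95°) + cos(3.12°)cos(-2.95°)cos(9.02°) = 0.9821
σ = 10.864° → d = Rσ = 6361·0.18961 = 1206 km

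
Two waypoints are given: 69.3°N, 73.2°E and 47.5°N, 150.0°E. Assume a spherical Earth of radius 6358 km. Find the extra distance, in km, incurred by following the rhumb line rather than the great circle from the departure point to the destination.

275 km

Great circle: cos σ = sin φ₁ sin φ₂ + cos φ₁ cos φ₂ cos Δλ,  σ = 0.7314 rad → d_gc = 4650.5 km
Rhumb line: Δψ = -0.7558, q = Δφ/Δψ = 0.5034, d_rh = R√(Δφ²+q²Δλ²) = 4925.3 km
Excess = 4925.3 − 4650.5 = 274.8 ≈ 275 km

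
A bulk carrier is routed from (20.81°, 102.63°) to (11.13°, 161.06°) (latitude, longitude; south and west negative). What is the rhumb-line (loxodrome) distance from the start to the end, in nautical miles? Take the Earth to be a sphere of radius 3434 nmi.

Δψ = ln[tan(π/4+φ₂/2)/tan(π/4+φ₁/2)] = -0.1760;  Δφ = -0.1689 rad,  Δλ = +1.0198 rad
q = Δφ/Δψ = 0.9601
d = R·√(Δφ² + q²Δλ²) = 3434·0.99355 = 3412 nmi

3412 nmi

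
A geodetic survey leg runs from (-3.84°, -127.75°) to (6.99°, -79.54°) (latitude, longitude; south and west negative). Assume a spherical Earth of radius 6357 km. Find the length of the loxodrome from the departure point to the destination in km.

5472 km

Δψ = ln[tan(π/4+φ₂/2)/tan(π/4+φ₁/2)] = +0.1894;  Δφ = +0.1890 rad,  Δλ = +0.8414 rad
q = Δφ/Δψ = 0.9981
d = R·√(Δφ² + q²Δλ²) = 6357·0.86086 = 5472 km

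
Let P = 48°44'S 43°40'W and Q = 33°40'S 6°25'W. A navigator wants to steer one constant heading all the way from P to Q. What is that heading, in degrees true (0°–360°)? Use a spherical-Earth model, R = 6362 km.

Δψ = ln[tan(π/4+φ₂/2)/tan(π/4+φ₁/2)] = +0.3521
Δλ = +0.6501 rad (taken the short way round)
course = atan2(Δλ, Δψ) = 61.56°

61.6°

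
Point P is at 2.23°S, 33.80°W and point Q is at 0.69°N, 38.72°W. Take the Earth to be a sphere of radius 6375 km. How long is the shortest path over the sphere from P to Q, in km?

636 km

cos σ = sin φ₁ sin φ₂ + cos φ₁ cos φ₂ cos Δλ
      = sin(-2.23°)sin(0.69°) + cos(-2.23°)cos(0.69°)cos(-4.92°) = 0.9950
σ = 5.720° → d = Rσ = 6375·0.09984 = 636 km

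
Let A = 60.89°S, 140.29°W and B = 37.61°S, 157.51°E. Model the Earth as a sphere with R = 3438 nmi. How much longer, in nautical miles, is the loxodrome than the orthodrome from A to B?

82 nmi

Great circle: cos σ = sin φ₁ sin φ₂ + cos φ₁ cos φ₂ cos Δλ,  σ = 0.7771 rad → d_gc = 2671.7 nmi
Rhumb line: Δψ = +0.6391, q = Δφ/Δψ = 0.6358, d_rh = R√(Δφ²+q²Δλ²) = 2753.5 nmi
Excess = 2753.5 − 2671.7 = 81.8 ≈ 82 nmi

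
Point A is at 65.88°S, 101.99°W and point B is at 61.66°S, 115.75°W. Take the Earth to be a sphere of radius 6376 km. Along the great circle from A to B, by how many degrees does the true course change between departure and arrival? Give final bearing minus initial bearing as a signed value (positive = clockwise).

+12.4°

At departure: θ₁ = atan2(sin Δλ cos φ₂, cos φ₁ sin φ₂ − sin φ₁ cos φ₂ cos Δλ) = 298.44°
At arrival: θ₂ = atan2(sin Δλ cos φ₁, −cos φ₂ sin φ₁ + sin φ₂ cos φ₁ cos Δλ) = 310.80°
Δθ = θ₂ − θ₁ = +12.4°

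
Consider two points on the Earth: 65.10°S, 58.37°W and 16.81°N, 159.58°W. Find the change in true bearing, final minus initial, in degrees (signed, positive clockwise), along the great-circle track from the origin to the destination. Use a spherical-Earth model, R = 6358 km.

At departure: θ₁ = atan2(sin Δλ cos φ₂, cos φ₁ sin φ₂ − sin φ₁ cos φ₂ cos Δλ) = 267.13°
At arrival: θ₂ = atan2(sin Δλ cos φ₁, −cos φ₂ sin φ₁ + sin φ₂ cos φ₁ cos Δλ) = 333.94°
Δθ = θ₂ − θ₁ = +66.8°

+66.8°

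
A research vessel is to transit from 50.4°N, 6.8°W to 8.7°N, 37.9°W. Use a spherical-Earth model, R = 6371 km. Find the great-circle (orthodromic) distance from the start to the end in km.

Haversine: a = sin²(Δφ/2)+cos φ₁ cos φ₂ sin²(Δλ/2) = 0.17196;  σ = 2·atan2(√a,√(1−a))
σ = 48.999° → d = Rσ = 6371·0.85519 = 5448 km

5448 km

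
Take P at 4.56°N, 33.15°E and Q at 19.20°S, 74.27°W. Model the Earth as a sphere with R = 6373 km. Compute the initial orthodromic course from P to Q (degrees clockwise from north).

251.3°

θ = atan2( sin Δλ·cos φ₂ ,  cos φ₁ sin φ₂ − sin φ₁ cos φ₂ cos Δλ )
  = atan2(-0.9011, -0.3053) = 251.28°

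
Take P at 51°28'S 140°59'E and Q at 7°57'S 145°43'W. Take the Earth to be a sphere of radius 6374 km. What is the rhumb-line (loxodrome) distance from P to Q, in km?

Δψ = ln[tan(π/4+φ₂/2)/tan(π/4+φ₁/2)] = +0.9119;  Δφ = +0.7595 rad,  Δλ = +1.2793 rad
q = Δφ/Δψ = 0.8329
d = R·√(Δφ² + q²Δλ²) = 6374·1.30849 = 8340 km

8340 km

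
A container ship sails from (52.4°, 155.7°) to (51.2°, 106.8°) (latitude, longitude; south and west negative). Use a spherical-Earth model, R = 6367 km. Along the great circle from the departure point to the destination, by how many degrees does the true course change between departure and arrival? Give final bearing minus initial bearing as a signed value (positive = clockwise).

-39.3°

At departure: θ₁ = atan2(sin Δλ cos φ₂, cos φ₁ sin φ₂ − sin φ₁ cos φ₂ cos Δλ) = 287.53°
At arrival: θ₂ = atan2(sin Δλ cos φ₁, −cos φ₂ sin φ₁ + sin φ₂ cos φ₁ cos Δλ) = 248.20°
Δθ = θ₂ − θ₁ = -39.3°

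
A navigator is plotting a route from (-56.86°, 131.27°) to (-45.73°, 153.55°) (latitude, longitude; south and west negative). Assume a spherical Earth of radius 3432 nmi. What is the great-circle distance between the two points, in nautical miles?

Haversine: a = sin²(Δφ/2)+cos φ₁ cos φ₂ sin²(Δλ/2) = 0.02365;  σ = 2·atan2(√a,√(1−a))
σ = 17.692° → d = Rσ = 3432·0.30879 = 1060 nmi

1060 nmi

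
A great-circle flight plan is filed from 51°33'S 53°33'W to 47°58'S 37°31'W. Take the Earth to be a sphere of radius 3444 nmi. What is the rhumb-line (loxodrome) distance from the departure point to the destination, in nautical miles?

658 nmi

Rhumb course C = atan2(Δλ, Δψ) with Δψ = ln[tan(π/4+φ₂/2)/tan(π/4+φ₁/2)] = +0.0969, Δλ = +0.2798 → C = 70.91°
d = R·|Δφ| / |cos C| = 3444·0.06254 / 0.32713 = 658 nmi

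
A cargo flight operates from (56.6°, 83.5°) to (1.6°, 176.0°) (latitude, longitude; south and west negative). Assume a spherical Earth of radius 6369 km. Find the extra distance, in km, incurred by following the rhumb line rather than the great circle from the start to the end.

Great circle: cos σ = sin φ₁ sin φ₂ + cos φ₁ cos φ₂ cos Δλ,  σ = 1.5715 rad → d_gc = 10008.8 km
Rhumb line: Δψ = -1.1760, q = Δφ/Δψ = 0.8163, d_rh = R√(Δφ²+q²Δλ²) = 10383.8 km
Excess = 10383.8 − 10008.8 = 375.0 ≈ 375 km

375 km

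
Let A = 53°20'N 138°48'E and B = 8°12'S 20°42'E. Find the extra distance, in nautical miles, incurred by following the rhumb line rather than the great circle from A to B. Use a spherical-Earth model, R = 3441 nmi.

340 nmi

Great circle: cos σ = sin φ₁ sin φ₂ + cos φ₁ cos φ₂ cos Δλ,  σ = 1.9745 rad → d_gc = 6794.2 nmi
Rhumb line: Δψ = -1.2481, q = Δφ/Δψ = 0.8604, d_rh = R√(Δφ²+q²Δλ²) = 7134.5 nmi
Excess = 7134.5 − 6794.2 = 340.3 ≈ 340 nmi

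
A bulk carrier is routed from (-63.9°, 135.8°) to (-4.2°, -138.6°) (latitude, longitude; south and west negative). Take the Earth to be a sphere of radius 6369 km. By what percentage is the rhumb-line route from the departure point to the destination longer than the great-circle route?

Great circle: σ = 1.4712 rad → d_gc = Rσ = 9370.1 km
Rhumb: Δφ = +1.0420, Δλ = +1.4940, Δψ = +1.3886, q = Δφ/Δψ = 0.7504 → d_rh = R√(Δφ²+q²Δλ²) = 9747.9 km
Excess = (9747.9 − 9370.1) / 9370.1 = 377.8 / 9370.1 = 4.03% ≈ 4.0%

4.0%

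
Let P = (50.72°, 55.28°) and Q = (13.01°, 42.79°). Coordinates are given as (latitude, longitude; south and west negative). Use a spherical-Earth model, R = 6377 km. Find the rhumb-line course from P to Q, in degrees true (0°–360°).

195.2°

Meridional parts: M(φ₁)=+1.0304, M(φ₂)=+0.2290 → ΔM = -0.8013;  Δλ = -0.2180 rad
tan C = Δλ / ΔM = +0.2720 → C = 195.22°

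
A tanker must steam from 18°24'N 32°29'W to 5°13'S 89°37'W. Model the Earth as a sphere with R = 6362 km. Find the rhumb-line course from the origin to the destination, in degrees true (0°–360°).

Meridional parts: M(φ₁)=+0.3268, M(φ₂)=-0.0912 → ΔM = -0.4180;  Δλ = -0.9972 rad
tan C = Δλ / ΔM = +2.3857 → C = 247.26°

247.3°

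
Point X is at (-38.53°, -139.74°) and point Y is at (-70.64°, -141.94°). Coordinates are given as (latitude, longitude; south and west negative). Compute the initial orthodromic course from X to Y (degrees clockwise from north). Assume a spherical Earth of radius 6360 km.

181.4°

θ = atan2( sin Δλ·cos φ₂ ,  cos φ₁ sin φ₂ − sin φ₁ cos φ₂ cos Δλ )
  = atan2(-0.0127, -0.5317) = 181.37°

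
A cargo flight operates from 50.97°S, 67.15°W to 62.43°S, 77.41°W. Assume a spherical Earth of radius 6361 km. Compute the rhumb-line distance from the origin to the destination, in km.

1415 km

Rhumb course C = atan2(Δλ, Δψ) with Δψ = ln[tan(π/4+φ₂/2)/tan(π/4+φ₁/2)] = -0.3678, Δλ = -0.1791 → C = 205.96°
d = R·|Δφ| / |cos C| = 6361·0.20001 / 0.89910 = 1415 km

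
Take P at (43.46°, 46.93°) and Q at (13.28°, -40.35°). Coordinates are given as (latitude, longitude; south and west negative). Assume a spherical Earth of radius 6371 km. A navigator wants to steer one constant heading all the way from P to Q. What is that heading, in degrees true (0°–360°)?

Δψ = ln[tan(π/4+φ₂/2)/tan(π/4+φ₁/2)] = -0.6100
Δλ = -1.5233 rad (taken the short way round)
course = atan2(Δλ, Δψ) = 248.18°

248.2°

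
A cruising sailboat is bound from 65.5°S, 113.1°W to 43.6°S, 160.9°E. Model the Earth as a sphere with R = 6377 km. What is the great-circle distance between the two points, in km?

Haversine: a = sin²(Δφ/2)+cos φ₁ cos φ₂ sin²(Δλ/2) = 0.17576;  σ = 2·atan2(√a,√(1−a))
σ = 49.573° → d = Rσ = 6377·0.86522 = 5517 km

5517 km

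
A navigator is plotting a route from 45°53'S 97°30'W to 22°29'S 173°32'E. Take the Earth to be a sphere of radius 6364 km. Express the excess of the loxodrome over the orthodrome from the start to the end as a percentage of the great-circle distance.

4.0%

Great circle: σ = 1.2806 rad → d_gc = Rσ = 8149.7 km
Rhumb: Δφ = +0.4084, Δλ = -1.5528, Δψ = +0.5005, q = Δφ/Δψ = 0.8161 → d_rh = R√(Δφ²+q²Δλ²) = 8472.6 km
Excess = (8472.6 − 8149.7) / 8149.7 = 322.9 / 8149.7 = 3.96% ≈ 4.0%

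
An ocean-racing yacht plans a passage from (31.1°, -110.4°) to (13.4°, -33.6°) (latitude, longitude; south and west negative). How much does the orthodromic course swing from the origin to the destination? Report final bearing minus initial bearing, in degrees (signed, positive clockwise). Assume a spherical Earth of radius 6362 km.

At departure: θ₁ = atan2(sin Δλ cos φ₂, cos φ₁ sin φ₂ − sin φ₁ cos φ₂ cos Δλ) = 84.95°
At arrival: θ₂ = atan2(sin Δλ cos φ₁, −cos φ₂ sin φ₁ + sin φ₂ cos φ₁ cos Δλ) = 118.74°
Δθ = θ₂ − θ₁ = +33.8°

+33.8°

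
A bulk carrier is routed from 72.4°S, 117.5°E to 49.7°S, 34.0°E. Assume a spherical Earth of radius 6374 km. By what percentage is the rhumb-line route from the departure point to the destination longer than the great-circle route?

Great circle: σ = 0.7241 rad → d_gc = Rσ = 4615.3 km
Rhumb: Δφ = +0.3962, Δλ = -1.4573, Δψ = +0.8630, q = Δφ/Δψ = 0.4591 → d_rh = R√(Δφ²+q²Δλ²) = 4956.1 km
Excess = (4956.1 − 4615.3) / 4615.3 = 340.8 / 4615.3 = 7.38% ≈ 7.4%

7.4%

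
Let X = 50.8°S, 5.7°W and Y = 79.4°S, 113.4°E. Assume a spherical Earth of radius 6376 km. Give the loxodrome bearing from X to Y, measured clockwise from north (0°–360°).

122.9°

Δψ = ln[tan(π/4+φ₂/2)/tan(π/4+φ₁/2)] = -1.3451
Δλ = +2.0787 rad (taken the short way round)
course = atan2(Δλ, Δψ) = 122.91°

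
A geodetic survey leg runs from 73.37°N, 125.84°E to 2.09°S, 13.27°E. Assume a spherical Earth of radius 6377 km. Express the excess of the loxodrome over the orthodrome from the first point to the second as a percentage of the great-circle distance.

8.7%

Great circle: σ = 1.7160 rad → d_gc = Rσ = 10943.1 km
Rhumb: Δφ = -1.3170, Δλ = -1.9647, Δψ = -1.9596, q = Δφ/Δψ = 0.6721 → d_rh = R√(Δφ²+q²Δλ²) = 11893.0 km
Excess = (11893.0 − 10943.1) / 10943.1 = 949.9 / 10943.1 = 8.68% ≈ 8.7%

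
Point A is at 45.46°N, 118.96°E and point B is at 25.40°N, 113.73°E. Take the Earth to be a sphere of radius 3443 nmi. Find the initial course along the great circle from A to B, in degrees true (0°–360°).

θ = atan2( sin Δλ·cos φ₂ ,  cos φ₁ sin φ₂ − sin φ₁ cos φ₂ cos Δλ )
  = atan2(-0.0823, -0.3403) = 193.60°

193.6°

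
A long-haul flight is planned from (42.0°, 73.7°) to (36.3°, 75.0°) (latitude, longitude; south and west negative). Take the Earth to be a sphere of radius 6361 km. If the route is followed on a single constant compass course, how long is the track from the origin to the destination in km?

Rhumb course C = atan2(Δλ, Δψ) with Δψ = ln[tan(π/4+φ₂/2)/tan(π/4+φ₁/2)] = -0.1284, Δλ = +0.0227 → C = 169.98°
d = R·|Δφ| / |cos C| = 6361·0.09948 / 0.98475 = 643 km

643 km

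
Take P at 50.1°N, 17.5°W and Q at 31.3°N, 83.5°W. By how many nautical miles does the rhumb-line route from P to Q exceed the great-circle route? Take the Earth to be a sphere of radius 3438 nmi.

Great circle: cos σ = sin φ₁ sin φ₂ + cos φ₁ cos φ₂ cos Δλ,  σ = 0.9002 rad → d_gc = 3094.7 nmi
Rhumb line: Δψ = -0.4377, q = Δφ/Δψ = 0.7496, d_rh = R√(Δφ²+q²Δλ²) = 3175.8 nmi
Excess = 3175.8 − 3094.7 = 81.1 ≈ 81 nmi

81 nmi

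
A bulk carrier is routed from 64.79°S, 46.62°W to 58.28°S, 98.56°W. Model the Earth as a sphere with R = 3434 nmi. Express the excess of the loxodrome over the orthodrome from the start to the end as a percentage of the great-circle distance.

2.7%

Great circle: σ = 0.4331 rad → d_gc = Rσ = 1487.3 nmi
Rhumb: Δφ = +0.1136, Δλ = -0.9065, Δψ = +0.2394, q = Δφ/Δψ = 0.4746 → d_rh = R√(Δφ²+q²Δλ²) = 1528.1 nmi
Excess = (1528.1 − 1487.3) / 1487.3 = 40.8 / 1487.3 = 2.74% ≈ 2.7%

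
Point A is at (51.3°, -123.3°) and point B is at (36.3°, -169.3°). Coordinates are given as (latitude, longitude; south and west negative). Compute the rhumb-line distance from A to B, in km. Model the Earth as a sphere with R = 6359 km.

Rhumb course C = atan2(Δλ, Δψ) with Δψ = ln[tan(π/4+φ₂/2)/tan(π/4+φ₁/2)] = -0.3657, Δλ = -0.8029 → C = 245.51°
d = R·|Δφ| / |cos C| = 6359·0.26180 / 0.41453 = 4016 km

4016 km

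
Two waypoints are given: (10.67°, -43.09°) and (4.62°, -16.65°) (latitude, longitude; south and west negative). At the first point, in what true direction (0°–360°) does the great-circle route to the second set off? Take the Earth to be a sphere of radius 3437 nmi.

101.0°

θ = atan2( sin Δλ·cos φ₂ ,  cos φ₁ sin φ₂ − sin φ₁ cos φ₂ cos Δλ )
  = atan2(+0.4438, -0.0861) = 100.98°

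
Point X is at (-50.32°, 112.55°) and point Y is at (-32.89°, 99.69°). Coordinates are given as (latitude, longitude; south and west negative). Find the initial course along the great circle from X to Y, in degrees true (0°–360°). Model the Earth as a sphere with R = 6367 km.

326.6°

N = sin Δλ·cos φ₂ = -0.1869;  D = cos φ₁ sin φ₂ − sin φ₁ cos φ₂ cos Δλ = +0.2833
initial course = atan2(N, D) = 326.59°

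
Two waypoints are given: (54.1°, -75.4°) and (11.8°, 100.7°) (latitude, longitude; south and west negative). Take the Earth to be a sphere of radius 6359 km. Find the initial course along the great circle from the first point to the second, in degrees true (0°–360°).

N = sin Δλ·cos φ₂ = +0.0666;  D = cos φ₁ sin φ₂ − sin φ₁ cos φ₂ cos Δλ = +0.9110
initial course = atan2(N, D) = 4.18°

4.2°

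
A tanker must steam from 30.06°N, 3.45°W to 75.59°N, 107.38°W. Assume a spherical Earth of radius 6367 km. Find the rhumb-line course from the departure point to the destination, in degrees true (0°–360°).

Meridional parts: M(φ₁)=+0.5505, M(φ₂)=+2.0682 → ΔM = +1.5176;  Δλ = -1.8139 rad
tan C = Δλ / ΔM = -1.1952 → C = 309.92°

309.9°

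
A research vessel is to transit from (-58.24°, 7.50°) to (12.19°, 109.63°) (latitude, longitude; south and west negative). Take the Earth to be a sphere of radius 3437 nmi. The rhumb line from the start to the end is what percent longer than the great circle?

Great circle: σ = 1.8626 rad → d_gc = Rσ = 6401.6 nmi
Rhumb: Δφ = +1.2292, Δλ = +1.7825, Δψ = +1.4715, q = Δφ/Δψ = 0.8354 → d_rh = R√(Δφ²+q²Δλ²) = 6636.5 nmi
Excess = (6636.5 − 6401.6) / 6401.6 = 234.9 / 6401.6 = 3.67% ≈ 3.7%

3.7%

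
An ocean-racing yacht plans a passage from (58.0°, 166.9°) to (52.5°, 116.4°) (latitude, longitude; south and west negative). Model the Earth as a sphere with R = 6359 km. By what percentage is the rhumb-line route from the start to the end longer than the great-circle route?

2.3%

Great circle: σ = 0.4991 rad → d_gc = Rσ = 3174.0 km
Rhumb: Δφ = -0.0960, Δλ = -0.8814, Δψ = -0.1687, q = Δφ/Δψ = 0.5689 → d_rh = R√(Δφ²+q²Δλ²) = 3246.3 km
Excess = (3246.3 − 3174.0) / 3174.0 = 72.3 / 3174.0 = 2.28% ≈ 2.3%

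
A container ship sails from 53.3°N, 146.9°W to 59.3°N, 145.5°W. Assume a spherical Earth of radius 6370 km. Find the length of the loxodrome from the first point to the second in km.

Δψ = ln[tan(π/4+φ₂/2)/tan(π/4+φ₁/2)] = +0.1892;  Δφ = +0.1047 rad,  Δλ = +0.0244 rad
q = Δφ/Δψ = 0.5534
d = R·√(Δφ² + q²Δλ²) = 6370·0.10559 = 673 km

673 km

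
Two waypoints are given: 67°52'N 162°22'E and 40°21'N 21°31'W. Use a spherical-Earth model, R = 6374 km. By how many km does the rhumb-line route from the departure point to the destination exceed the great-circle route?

3370 km

Great circle: cos σ = sin φ₁ sin φ₂ + cos φ₁ cos φ₂ cos Δλ,  σ = 1.2522 rad → d_gc = 7981.3 km
Rhumb line: Δψ = -0.8608, q = Δφ/Δψ = 0.5579, d_rh = R√(Δφ²+q²Δλ²) = 11351.1 km
Excess = 11351.1 − 7981.3 = 3369.8 ≈ 3370 km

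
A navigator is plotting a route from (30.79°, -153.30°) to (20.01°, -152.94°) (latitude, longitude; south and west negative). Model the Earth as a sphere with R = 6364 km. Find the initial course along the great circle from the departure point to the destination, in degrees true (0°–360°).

178.2°

N = sin Δλ·cos φ₂ = +0.0059;  D = cos φ₁ sin φ₂ − sin φ₁ cos φ₂ cos Δλ = -0.1870
initial course = atan2(N, D) = 178.19°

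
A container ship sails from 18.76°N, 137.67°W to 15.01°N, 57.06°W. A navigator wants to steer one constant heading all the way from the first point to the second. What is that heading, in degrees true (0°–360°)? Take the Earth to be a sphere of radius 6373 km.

92.8°

Meridional parts: M(φ₁)=+0.3334, M(φ₂)=+0.2650 → ΔM = -0.0684;  Δλ = +1.4069 rad
tan C = Δλ / ΔM = -20.5650 → C = 92.78°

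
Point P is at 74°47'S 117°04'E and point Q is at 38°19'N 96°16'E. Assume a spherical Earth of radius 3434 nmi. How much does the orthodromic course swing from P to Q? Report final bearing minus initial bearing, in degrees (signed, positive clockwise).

Initial bearing θ₁ = atan2(sin Δλ cos φ₂, cos φ₁ sin φ₂ − sin φ₁ cos φ₂ cos Δλ) = 342.25°
Final bearing θ₂ = (initial bearing from the destination back to the start) + 180° = 354.15°
Δθ = θ₂ − θ₁ = +11.9°

+11.9°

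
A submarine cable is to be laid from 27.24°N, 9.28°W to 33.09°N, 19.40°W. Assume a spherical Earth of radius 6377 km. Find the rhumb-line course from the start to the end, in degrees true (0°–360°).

303.8°

Δψ = ln[tan(π/4+φ₂/2)/tan(π/4+φ₁/2)] = +0.1182
Δλ = -0.1766 rad (taken the short way round)
course = atan2(Δλ, Δψ) = 303.79°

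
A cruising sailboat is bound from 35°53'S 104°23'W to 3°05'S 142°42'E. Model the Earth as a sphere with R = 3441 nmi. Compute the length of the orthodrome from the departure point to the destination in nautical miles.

6394 nmi

cos σ = sin φ₁ sin φ₂ + cos φ₁ cos φ₂ cos Δλ
      = sin(-35.88°)sin(-3.08°) + cos(-35.88°)cos(-3.08°)cos(-112.92°) = -0.2835
σ = 106.470° → d = Rσ = 3441·1.85824 = 6394 nmi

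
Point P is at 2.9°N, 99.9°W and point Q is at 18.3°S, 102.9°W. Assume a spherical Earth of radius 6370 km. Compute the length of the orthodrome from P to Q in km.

2380 km

Haversine: a = sin²(Δφ/2)+cos φ₁ cos φ₂ sin²(Δλ/2) = 0.03449;  σ = 2·atan2(√a,√(1−a))
σ = 21.405° → d = Rσ = 6370·0.37359 = 2380 km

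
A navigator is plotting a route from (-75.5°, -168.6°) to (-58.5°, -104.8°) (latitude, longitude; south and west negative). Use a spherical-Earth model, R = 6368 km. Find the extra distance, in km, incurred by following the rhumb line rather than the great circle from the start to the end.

Great circle: cos σ = sin φ₁ sin φ₂ + cos φ₁ cos φ₂ cos Δλ,  σ = 0.4881 rad → d_gc = 3108.0 km
Rhumb line: Δψ = +0.7961, q = Δφ/Δψ = 0.3727, d_rh = R√(Δφ²+q²Δλ²) = 3248.7 km
Excess = 3248.7 − 3108.0 = 140.7 ≈ 141 km

141 km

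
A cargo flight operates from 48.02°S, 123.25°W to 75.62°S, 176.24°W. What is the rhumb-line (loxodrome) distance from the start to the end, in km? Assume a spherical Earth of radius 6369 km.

3990 km

Rhumb course C = atan2(Δλ, Δψ) with Δψ = ln[tan(π/4+φ₂/2)/tan(π/4+φ₁/2)] = -1.1123, Δλ = -0.9248 → C = 219.74°
d = R·|Δφ| / |cos C| = 6369·0.48171 / 0.76892 = 3990 km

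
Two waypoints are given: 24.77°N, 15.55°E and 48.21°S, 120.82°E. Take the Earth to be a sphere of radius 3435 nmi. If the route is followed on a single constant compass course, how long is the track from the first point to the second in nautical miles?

7189 nmi

Δψ = ln[tan(π/4+φ₂/2)/tan(π/4+φ₁/2)] = -1.4094;  Δφ = -1.2737 rad,  Δλ = +1.8373 rad
q = Δφ/Δψ = 0.9037
d = R·√(Δφ² + q²Δλ²) = 3435·2.09273 = 7189 nmi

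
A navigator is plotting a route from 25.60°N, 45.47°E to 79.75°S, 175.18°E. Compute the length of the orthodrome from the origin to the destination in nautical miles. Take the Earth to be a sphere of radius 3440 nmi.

7316 nmi

cos σ = sin φ₁ sin φ₂ + cos φ₁ cos φ₂ cos Δλ
      = sin(25.60°)sin(-79.75°) + cos(25.60°)cos(-79.75°)cos(129.71°) = -0.5277
σ = 121.851° → d = Rσ = 3440·2.12671 = 7316 nmi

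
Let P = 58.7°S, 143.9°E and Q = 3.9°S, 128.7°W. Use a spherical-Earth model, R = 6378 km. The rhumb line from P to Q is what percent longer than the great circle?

3.7%

Great circle: σ = 1.4891 rad → d_gc = Rσ = 9497.3 km
Rhumb: Δφ = +0.9564, Δλ = +1.5254, Δψ = +1.2043, q = Δφ/Δψ = 0.7942 → d_rh = R√(Δφ²+q²Δλ²) = 9844.4 km
Excess = (9844.4 − 9497.3) / 9497.3 = 347.1 / 9497.3 = 3.655% ≈ 3.7%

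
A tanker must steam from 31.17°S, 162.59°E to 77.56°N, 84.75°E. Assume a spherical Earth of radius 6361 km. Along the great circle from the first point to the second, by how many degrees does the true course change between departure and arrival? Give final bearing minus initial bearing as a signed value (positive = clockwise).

-57.3°

At departure: θ₁ = atan2(sin Δλ cos φ₂, cos φ₁ sin φ₂ − sin φ₁ cos φ₂ cos Δλ) = 346.23°
At arrival: θ₂ = atan2(sin Δλ cos φ₁, −cos φ₂ sin φ₁ + sin φ₂ cos φ₁ cos Δλ) = 288.97°
Δθ = θ₂ − θ₁ = -57.3°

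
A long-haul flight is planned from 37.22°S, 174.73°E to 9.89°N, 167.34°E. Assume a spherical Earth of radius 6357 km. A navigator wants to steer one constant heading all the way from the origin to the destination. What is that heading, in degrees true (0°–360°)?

Meridional parts: M(φ₁)=-0.7008, M(φ₂)=+0.1735 → ΔM = +0.8743;  Δλ = -0.1290 rad
tan C = Δλ / ΔM = -0.1475 → C = 351.61°

351.6°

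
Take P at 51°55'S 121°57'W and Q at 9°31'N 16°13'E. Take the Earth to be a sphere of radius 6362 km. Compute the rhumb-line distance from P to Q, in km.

Rhumb course C = atan2(Δλ, Δψ) with Δψ = ln[tan(π/4+φ₂/2)/tan(π/4+φ₁/2)] = +1.2307, Δλ = +2.4115 → C = 62.96°
d = R·|Δφ| / |cos C| = 6362·1.07221 / 0.45457 = 15006 km

15006 km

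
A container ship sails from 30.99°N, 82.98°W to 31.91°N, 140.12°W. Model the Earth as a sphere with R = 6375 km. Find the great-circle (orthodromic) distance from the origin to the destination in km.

5359 km

Haversine: a = sin²(Δφ/2)+cos φ₁ cos φ₂ sin²(Δλ/2) = 0.16650;  σ = 2·atan2(√a,√(1−a))
σ = 48.163° → d = Rσ = 6375·0.84061 = 5359 km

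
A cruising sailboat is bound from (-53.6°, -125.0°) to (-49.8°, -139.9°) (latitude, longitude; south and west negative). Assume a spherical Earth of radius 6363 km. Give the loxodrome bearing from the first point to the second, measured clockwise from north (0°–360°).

292.4°

Meridional parts: M(φ₁)=-1.1124, M(φ₂)=-1.0053 → ΔM = +0.1071;  Δλ = -0.2601 rad
tan C = Δλ / ΔM = -2.4283 → C = 292.38°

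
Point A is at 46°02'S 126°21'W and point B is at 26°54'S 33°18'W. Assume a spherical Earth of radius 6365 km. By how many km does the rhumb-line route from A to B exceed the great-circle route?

Great circle: cos σ = sin φ₁ sin φ₂ + cos φ₁ cos φ₂ cos Δλ,  σ = 1.2738 rad → d_gc = 8107.4 km
Rhumb line: Δψ = +0.4194, q = Δφ/Δψ = 0.7963, d_rh = R√(Δφ²+q²Δλ²) = 8501.5 km
Excess = 8501.5 − 8107.4 = 394.1 ≈ 394 km

394 km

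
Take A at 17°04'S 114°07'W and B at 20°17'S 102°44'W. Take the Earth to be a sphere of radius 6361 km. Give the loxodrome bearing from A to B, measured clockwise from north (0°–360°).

106.6°

Δψ = ln[tan(π/4+φ₂/2)/tan(π/4+φ₁/2)] = -0.0593
Δλ = +0.1987 rad (taken the short way round)
course = atan2(Δλ, Δψ) = 106.61°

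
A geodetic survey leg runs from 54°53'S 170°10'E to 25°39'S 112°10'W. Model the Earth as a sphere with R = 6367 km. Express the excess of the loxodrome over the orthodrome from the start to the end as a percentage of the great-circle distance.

Great circle: σ = 1.0873 rad → d_gc = Rσ = 6923.1 km
Rhumb: Δφ = +0.5102, Δλ = +1.3555, Δψ = +0.6873, q = Δφ/Δψ = 0.7424 → d_rh = R√(Δφ²+q²Δλ²) = 7183.8 km
Excess = (7183.8 − 6923.1) / 6923.1 = 260.7 / 6923.1 = 3.77% ≈ 3.8%

3.8%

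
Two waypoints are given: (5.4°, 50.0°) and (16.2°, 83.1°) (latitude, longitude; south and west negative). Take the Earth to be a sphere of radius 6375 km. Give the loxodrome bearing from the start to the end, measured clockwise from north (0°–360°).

Meridional parts: M(φ₁)=+0.0944, M(φ₂)=+0.2866 → ΔM = +0.1922;  Δλ = +0.5777 rad
tan C = Δλ / ΔM = +3.0057 → C = 71.60°

71.6°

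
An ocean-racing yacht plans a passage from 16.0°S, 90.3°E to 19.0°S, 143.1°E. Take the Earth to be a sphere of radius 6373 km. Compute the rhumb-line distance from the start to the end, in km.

5610 km

Δψ = ln[tan(π/4+φ₂/2)/tan(π/4+φ₁/2)] = -0.0549;  Δφ = -0.0524 rad,  Δλ = +0.9215 rad
q = Δφ/Δψ = 0.9536
d = R·√(Δφ² + q²Δλ²) = 6373·0.88032 = 5610 km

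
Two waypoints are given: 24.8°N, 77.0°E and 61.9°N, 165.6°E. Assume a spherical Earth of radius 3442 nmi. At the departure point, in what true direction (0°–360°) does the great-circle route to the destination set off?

30.6°

N = sin Δλ·cos φ₂ = +0.4709;  D = cos φ₁ sin φ₂ − sin φ₁ cos φ₂ cos Δλ = +0.7959
initial course = atan2(N, D) = 30.61°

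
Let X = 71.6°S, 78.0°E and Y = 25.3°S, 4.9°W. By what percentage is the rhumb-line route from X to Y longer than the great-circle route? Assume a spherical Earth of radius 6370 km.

Great circle: σ = 1.1143 rad → d_gc = Rσ = 7098.3 km
Rhumb: Δφ = +0.8081, Δλ = -1.4469, Δψ = +1.3637, q = Δφ/Δψ = 0.5926 → d_rh = R√(Δφ²+q²Δλ²) = 7504.9 km
Excess = (7504.9 − 7098.3) / 7098.3 = 406.6 / 7098.3 = 5.73% ≈ 5.7%

5.7%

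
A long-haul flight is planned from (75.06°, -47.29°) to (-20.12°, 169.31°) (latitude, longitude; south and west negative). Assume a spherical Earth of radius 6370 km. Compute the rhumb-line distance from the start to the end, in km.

Rhumb course C = atan2(Δλ, Δψ) with Δψ = ln[tan(π/4+φ₂/2)/tan(π/4+φ₁/2)] = -2.3903, Δλ = -2.5028 → C = 226.32°
d = R·|Δφ| / |cos C| = 6370·1.66120 / 0.69066 = 15321 km

15321 km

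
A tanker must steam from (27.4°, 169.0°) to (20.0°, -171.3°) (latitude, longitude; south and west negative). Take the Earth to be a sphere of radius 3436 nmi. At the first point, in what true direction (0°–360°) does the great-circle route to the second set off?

108.1°

θ = atan2( sin Δλ·cos φ₂ ,  cos φ₁ sin φ₂ − sin φ₁ cos φ₂ cos Δλ )
  = atan2(+0.3168, -0.1035) = 108.09°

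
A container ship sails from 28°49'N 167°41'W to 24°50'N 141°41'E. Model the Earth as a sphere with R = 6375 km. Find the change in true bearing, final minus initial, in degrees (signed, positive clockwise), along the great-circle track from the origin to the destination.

At departure: θ₁ = atan2(sin Δλ cos φ₂, cos φ₁ sin φ₂ − sin φ₁ cos φ₂ cos Δλ) = 277.35°
At arrival: θ₂ = atan2(sin Δλ cos φ₁, −cos φ₂ sin φ₁ + sin φ₂ cos φ₁ cos Δλ) = 253.24°
Δθ = θ₂ − θ₁ = -24.1°

-24.1°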